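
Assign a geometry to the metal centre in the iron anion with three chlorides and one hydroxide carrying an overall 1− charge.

Ligand charges: each chloride is −1; each hydroxide is −1. With an overall charge of −1 the iron centre must be in the +3 oxidation state.
Group 8 minus oxidation state 3 gives a d⁵ configuration.
With 4 monodentate ligands the coordination number is 4.
Chloride and hydroxide are weak-field ligands.
A high-spin d⁵ ion has zero CFSE in either geometry, so four ligands adopt the sterically favoured tetrahedral geometry.

tetrahedral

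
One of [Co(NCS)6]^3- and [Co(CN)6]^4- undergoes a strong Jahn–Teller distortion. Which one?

[Co(CN)6]^4-

[Co(NCS)6]^3-: Summing ligand charges against the −3 overall charge gives an oxidation state of +3 for cobalt. Co sits in group 9, so the d-electron count is 9 − 3 = 6. Co(III) has an exceptionally large octahedral splitting and is low-spin with essentially every ligand except fluoride. The d⁶ configuration leaves the e_g set evenly filled (or empty) — no strong Jahn–Teller driving force.
[Co(CN)6]^4-: Summing ligand charges against the −4 overall charge gives an oxidation state of +2 for cobalt. Group 9 minus oxidation state 2 gives a d⁷ configuration. Cyanide is a strong-field ligand (high in the spectrochemical series) for a first-row metal, so the complex is low-spin. The t₂g⁶e_g¹ (low-spin) configuration has an unevenly filled e_g set; the Jahn–Teller theorem predicts a tetragonal distortion (typically axial elongation) to lift the degeneracy.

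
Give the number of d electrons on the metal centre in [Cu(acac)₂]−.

d¹⁰

Ligand charges: each acetylacetonate is −1. With an overall charge of −1 the copper centre must be in the +1 oxidation state.
Cu sits in group 11, so the d-electron count is 11 − 1 = 10.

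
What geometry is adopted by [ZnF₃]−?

Ligand charges: each fluoride is −1. With an overall charge of −1 the zinc centre must be in the +2 oxidation state.
Zinc is a group-12 element; Zn(II) is therefore d¹⁰.
Coordination number: 3.
Three ligands around a d¹⁰ centre minimise repulsion in a trigonal-planar arrangement.

trigonal planar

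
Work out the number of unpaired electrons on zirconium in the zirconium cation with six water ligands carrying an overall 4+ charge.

0 unpaired electrons

Water is neutral; balancing the +4 overall charge requires Zr(IV).
Zr sits in group 4, so the d-electron count is 4 − 4 = 0.
In an octahedral field the d⁰ configuration is t₂g⁰e_g⁰, giving 0 unpaired electrons.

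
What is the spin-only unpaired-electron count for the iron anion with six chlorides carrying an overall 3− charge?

Each chloride is −1; balancing the −3 overall charge requires Fe(III).
Group 8 minus oxidation state 3 gives a d⁵ configuration.
The spin state decides the count: Chloride is a weak-field ligand for a first-row metal, so the complex is high-spin.
An octahedral high-spin d⁵ ion is t₂g³e_g², giving 5 unpaired electrons.

5 unpaired electrons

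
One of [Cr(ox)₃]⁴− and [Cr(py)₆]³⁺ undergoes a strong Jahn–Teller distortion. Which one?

[Cr(ox)₃]⁴−: Summing ligand charges against the −4 overall charge gives an oxidation state of +2 for chromium. Chromium is a group-6 element; Cr(II) is therefore d⁴. Oxalate is a weak-field ligand for a first-row metal, so the complex is high-spin. The t₂g³e_g¹ (high-spin) configuration has an unevenly filled e_g set; the Jahn–Teller theorem predicts a tetragonal distortion (typically axial elongation) to lift the degeneracy.
[Cr(py)₆]³⁺: Summing ligand charges against the +3 overall charge gives an oxidation state of +3 for chromium. Cr sits in group 6, so the d-electron count is 6 − 3 = 3. The d³ configuration leaves the e_g set evenly filled (or empty) — no strong Jahn–Teller driving force.

[Cr(ox)₃]⁴−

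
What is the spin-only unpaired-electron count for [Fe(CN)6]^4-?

Each cyanide is −1; balancing the −4 overall charge requires Fe(II).
Iron is a group-8 element; Fe(II) is therefore d⁶.
The spin state decides the count: Cyanide is a strong-field ligand (high in the spectrochemical series) for a first-row metal, so the complex is low-spin.
An octahedral low-spin d⁶ ion is t₂g⁶e_g⁰, giving 0 unpaired electrons.

0 unpaired electrons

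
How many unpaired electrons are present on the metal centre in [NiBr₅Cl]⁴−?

Each bromide is −1; each chloride is −1; balancing the −4 overall charge requires Ni(II).
Ni sits in group 10, so the d-electron count is 10 − 2 = 8.
In an octahedral field the d⁸ configuration is t₂g⁶e_g² (only one arrangement possible), giving 2 unpaired electrons.

2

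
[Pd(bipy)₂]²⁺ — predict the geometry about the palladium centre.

square planar

Ligand charges: 2,2′-bipyridine is neutral. With an overall charge of +2 the palladium centre must be in the +2 oxidation state.
Pd sits in group 10, so the d-electron count is 10 − 2 = 8.
Counting donor atoms: 2×2,2′-bipyridine (bidentate) → 4 donors. Coordination number = 4.
A 4d d⁸ ion has a large crystal-field splitting; square planar leaves the high-energy d_{x²−y²} orbital empty and maximises CFSE.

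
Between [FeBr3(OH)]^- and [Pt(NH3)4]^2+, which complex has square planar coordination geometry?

For [FeBr3(OH)]^-: Summing ligand charges against the −1 overall charge gives an oxidation state of +3 for iron. Iron is a group-8 element; Fe(III) is therefore d⁵. A high-spin d⁵ ion has zero CFSE in either geometry, so four ligands adopt the sterically favoured tetrahedral geometry. → tetrahedral.
For [Pt(NH3)4]^2+: Ligand charges: ammonia is neutral. With an overall charge of +2 the platinum centre must be in the +2 oxidation state. Platinum is a group-10 element; Pt(II) is therefore d⁸. A 5d d⁸ ion has a large crystal-field splitting; square planar leaves the high-energy d_{x²−y²} orbital empty and maximises CFSE. → square planar.

[Pt(NH3)4]^2+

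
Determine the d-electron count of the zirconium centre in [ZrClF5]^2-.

d⁰

Summing ligand charges against the −2 overall charge gives an oxidation state of +4 for zirconium.
Group 4 minus oxidation state 4 gives a d⁰ configuration.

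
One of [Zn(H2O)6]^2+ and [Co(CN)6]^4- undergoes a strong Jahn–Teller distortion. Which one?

[Zn(H2O)6]^2+: Water is neutral; balancing the +2 overall charge requires Zn(II). Zinc is a group-12 element; Zn(II) is therefore d¹⁰. The d¹⁰ configuration leaves the e_g set evenly filled (or empty) — no strong Jahn–Teller driving force.
[Co(CN)6]^4-: Each cyanide is −1; balancing the −4 overall charge requires Co(II). Group 9 minus oxidation state 2 gives a d⁷ configuration. Cyanide is a strong-field ligand (high in the spectrochemical series) for a first-row metal, so the complex is low-spin. The t₂g⁶e_g¹ (low-spin) configuration has an unevenly filled e_g set; the Jahn–Teller theorem predicts a tetragonal distortion (typically axial elongation) to lift the degeneracy.

[Co(CN)6]^4-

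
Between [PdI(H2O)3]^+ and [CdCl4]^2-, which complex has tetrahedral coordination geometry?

[CdCl4]^2-

For [PdI(H2O)3]^+: Ligand charges: each iodide is −1; water is neutral. With an overall charge of +1 the palladium centre must be in the +2 oxidation state. Group 10 minus oxidation state 2 gives a d⁸ configuration. A 4d d⁸ ion has a large crystal-field splitting; square planar leaves the high-energy d_{x²−y²} orbital empty and maximises CFSE. → square planar.
For [CdCl4]^2-: Summing ligand charges against the −2 overall charge gives an oxidation state of +2 for cadmium. Cd sits in group 12, so the d-electron count is 12 − 2 = 10. A d¹⁰ ion has no crystal-field stabilisation preference between square planar and tetrahedral, so four ligands adopt the sterically favoured tetrahedral geometry. → tetrahedral.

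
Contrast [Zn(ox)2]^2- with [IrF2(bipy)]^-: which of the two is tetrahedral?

For [Zn(ox)2]^2-: Summing ligand charges against the −2 overall charge gives an oxidation state of +2 for zinc. Group 12 minus oxidation state 2 gives a d¹⁰ configuration. A d¹⁰ ion has no crystal-field stabilisation preference between square planar and tetrahedral, so four ligands adopt the sterically favoured tetrahedral geometry. → tetrahedral.
For [IrF2(bipy)]^-: Ligand charges: each fluoride is −1; 2,2′-bipyridine is neutral. With an overall charge of −1 the iridium centre must be in the +1 oxidation state. Ir sits in group 9, so the d-electron count is 9 − 1 = 8. A 5d d⁸ ion has a large crystal-field splitting; square planar leaves the high-energy d_{x²−y²} orbital empty and maximises CFSE. → square planar.

[Zn(ox)2]^2-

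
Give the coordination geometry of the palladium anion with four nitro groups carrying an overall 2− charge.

square planar

Summing ligand charges against the −2 overall charge gives an oxidation state of +2 for palladium.
Pd sits in group 10, so the d-electron count is 10 − 2 = 8.
With 4 monodentate ligands the coordination number is 4.
A 4d d⁸ ion has a large crystal-field splitting; square planar leaves the high-energy d_{x²−y²} orbital empty and maximises CFSE.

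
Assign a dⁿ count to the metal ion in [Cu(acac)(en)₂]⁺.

Summing ligand charges against the +1 overall charge gives an oxidation state of +2 for copper.
Copper is a group-11 element; Cu(II) is therefore d⁹.

d9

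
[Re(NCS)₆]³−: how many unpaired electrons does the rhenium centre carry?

Each isothiocyanate is −1; balancing the −3 overall charge requires Re(III).
Rhenium is a group-7 element; Re(III) is therefore d⁴.
The spin state decides the count: a 5d ion has a large Δₒ and is invariably low-spin.
An octahedral low-spin d⁴ ion is t₂g⁴e_g⁰, giving 2 unpaired electrons.

2 unpaired electrons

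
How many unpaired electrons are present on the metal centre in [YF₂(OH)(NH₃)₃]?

0 unpaired electrons

Ligand charges: each fluoride is −1; each hydroxide is −1; ammonia is neutral. With an overall charge of 0 the yttrium centre must be in the +3 oxidation state.
Group 3 minus oxidation state 3 gives a d⁰ configuration.
In an octahedral field the d⁰ configuration is t₂g⁰e_g⁰, giving 0 unpaired electrons.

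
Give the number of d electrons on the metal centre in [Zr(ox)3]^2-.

Ligand charges: each oxalate is −2. With an overall charge of −2 the zirconium centre must be in the +4 oxidation state.
Zirconium is a group-4 element; Zr(IV) is therefore d⁰.

d0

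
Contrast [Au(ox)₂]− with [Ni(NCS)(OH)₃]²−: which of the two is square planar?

[Au(ox)₂]−

For [Au(ox)₂]−: Ligand charges: each oxalate is −2. With an overall charge of −1 the gold centre must be in the +3 oxidation state. Gold is a group-11 element; Au(III) is therefore d⁸. A 5d d⁸ ion has a large crystal-field splitting; square planar leaves the high-energy d_{x²−y²} orbital empty and maximises CFSE. → square planar.
For [Ni(NCS)(OH)₃]²−: Summing ligand charges against the −2 overall charge gives an oxidation state of +2 for nickel. Group 10 minus oxidation state 2 gives a d⁸ configuration. Hydroxide and isothiocyanate are weak-field ligands. With weak-field ligands the CFSE gain from square planar is small, so a 3d d⁸ ion takes the sterically preferred tetrahedral geometry. → tetrahedral.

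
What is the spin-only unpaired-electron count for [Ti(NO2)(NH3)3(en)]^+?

Summing ligand charges against the +1 overall charge gives an oxidation state of +2 for titanium.
Titanium is a group-4 element; Ti(II) is therefore d².
Counting donor atoms: 1×nitro (N-bound nitrite) (monodentate) → 1 donor; 3×ammonia (monodentate) → 3 donors; 1×ethylenediamine (bidentate) → 2 donors. Coordination number = 6.
In an octahedral field the d² configuration is t₂g²e_g⁰ (only one arrangement possible), giving 2 unpaired electrons.

2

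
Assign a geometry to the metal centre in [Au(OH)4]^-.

Summing ligand charges against the −1 overall charge gives an oxidation state of +3 for gold.
Au sits in group 11, so the d-electron count is 11 − 3 = 8.
Coordination number: 4.
A 5d d⁸ ion has a large crystal-field splitting; square planar leaves the high-energy d_{x²−y²} orbital empty and maximises CFSE.

square planar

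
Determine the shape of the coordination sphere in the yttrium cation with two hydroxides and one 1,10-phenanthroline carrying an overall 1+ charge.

tetrahedral

Summing ligand charges against the +1 overall charge gives an oxidation state of +3 for yttrium.
Y sits in group 3, so the d-electron count is 3 − 3 = 0.
Counting donor atoms: 2×hydroxide (monodentate) → 2 donors; 1×1,10-phenanthroline (bidentate) → 2 donors. Coordination number = 4.
A d⁰ ion has no crystal-field stabilisation preference between square planar and tetrahedral, so four ligands adopt the sterically favoured tetrahedral geometry.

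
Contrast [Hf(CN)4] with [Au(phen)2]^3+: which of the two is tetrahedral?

[Hf(CN)4]

For [Hf(CN)4]: Ligand charges: each cyanide is −1. With an overall charge of 0 the hafnium centre must be in the +4 oxidation state. Hf sits in group 4, so the d-electron count is 4 − 4 = 0. A d⁰ ion has no crystal-field stabilisation preference between square planar and tetrahedral, so four ligands adopt the sterically favoured tetrahedral geometry. → tetrahedral.
For [Au(phen)2]^3+: Summing ligand charges against the +3 overall charge gives an oxidation state of +3 for gold. Au sits in group 11, so the d-electron count is 11 − 3 = 8. A 5d d⁸ ion has a large crystal-field splitting; square planar leaves the high-energy d_{x²−y²} orbital empty and maximises CFSE. → square planar.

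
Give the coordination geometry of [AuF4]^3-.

tetrahedral

Each fluoride is −1; balancing the −3 overall charge requires Au(I).
Group 11 minus oxidation state 1 gives a d¹⁰ configuration.
Coordination number: 4.
A d¹⁰ ion has no crystal-field stabilisation preference between square planar and tetrahedral, so four ligands adopt the sterically favoured tetrahedral geometry.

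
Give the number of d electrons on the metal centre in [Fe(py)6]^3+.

d⁵

Pyridine is neutral; balancing the +3 overall charge requires Fe(III).
Iron is a group-8 element; Fe(III) is therefore d⁵.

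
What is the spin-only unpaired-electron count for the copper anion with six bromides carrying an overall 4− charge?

1 unpaired electron

Ligand charges: each bromide is −1. With an overall charge of −4 the copper centre must be in the +2 oxidation state.
Copper is a group-11 element; Cu(II) is therefore d⁹.
In an octahedral field the d⁹ configuration is t₂g⁶e_g³ (only one arrangement possible), giving 1 unpaired electron.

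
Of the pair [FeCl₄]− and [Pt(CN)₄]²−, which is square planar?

For [FeCl₄]−: Summing ligand charges against the −1 overall charge gives an oxidation state of +3 for iron. Iron is a group-8 element; Fe(III) is therefore d⁵. A high-spin d⁵ ion has zero CFSE in either geometry, so four ligands adopt the sterically favoured tetrahedral geometry. → tetrahedral.
For [Pt(CN)₄]²−: Each cyanide is −1; balancing the −2 overall charge requires Pt(II). Pt sits in group 10, so the d-electron count is 10 − 2 = 8. A 5d d⁸ ion has a large crystal-field splitting; square planar leaves the high-energy d_{x²−y²} orbital empty and maximises CFSE. → square planar.

[Pt(CN)₄]²−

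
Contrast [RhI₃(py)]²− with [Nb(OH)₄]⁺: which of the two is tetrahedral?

For [RhI₃(py)]²−: Each iodide is −1; pyridine is neutral; balancing the −2 overall charge requires Rh(I). Rh sits in group 9, so the d-electron count is 9 − 1 = 8. A 4d d⁸ ion has a large crystal-field splitting; square planar leaves the high-energy d_{x²−y²} orbital empty and maximises CFSE. → square planar.
For [Nb(OH)₄]⁺: Ligand charges: each hydroxide is −1. With an overall charge of +1 the niobium centre must be in the +5 oxidation state. Niobium is a group-5 element; Nb(V) is therefore d⁰. A d⁰ ion has no crystal-field stabilisation preference between square planar and tetrahedral, so four ligands adopt the sterically favoured tetrahedral geometry. → tetrahedral.

[Nb(OH)₄]⁺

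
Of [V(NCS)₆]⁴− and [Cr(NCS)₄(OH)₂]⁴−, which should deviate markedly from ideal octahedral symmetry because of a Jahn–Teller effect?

[Cr(NCS)₄(OH)₂]⁴−

[V(NCS)₆]⁴−: Summing ligand charges against the −4 overall charge gives an oxidation state of +2 for vanadium. V sits in group 5, so the d-electron count is 5 − 2 = 3. The d³ configuration leaves the e_g set evenly filled (or empty) — no strong Jahn–Teller driving force.
[Cr(NCS)₄(OH)₂]⁴−: Ligand charges: each isothiocyanate is −1; each hydroxide is −1. With an overall charge of −4 the chromium centre must be in the +2 oxidation state. Group 6 minus oxidation state 2 gives a d⁴ configuration. Hydroxide and isothiocyanate are weak-field ligands for a first-row metal, so the complex is high-spin. The t₂g³e_g¹ (high-spin) configuration has an unevenly filled e_g set; the Jahn–Teller theorem predicts a tetragonal distortion (typically axial elongation) to lift the degeneracy.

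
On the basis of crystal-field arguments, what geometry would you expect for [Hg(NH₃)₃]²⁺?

Summing ligand charges against the +2 overall charge gives an oxidation state of +2 for mercury.
Mercury is a group-12 element; Hg(II) is therefore d¹⁰.
Coordination number: 3.
Three ligands around a d¹⁰ centre minimise repulsion in a trigonal-planar arrangement.

trigonal planar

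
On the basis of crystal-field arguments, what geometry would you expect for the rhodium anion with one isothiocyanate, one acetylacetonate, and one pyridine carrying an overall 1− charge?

Each isothiocyanate is −1; each acetylacetonate is −1; pyridine is neutral; balancing the −1 overall charge requires Rh(I).
Rhodium is a group-9 element; Rh(I) is therefore d⁸.
Counting donor atoms: 1×isothiocyanate (monodentate) → 1 donor; 1×acetylacetonate (bidentate) → 2 donors; 1×pyridine (monodentate) → 1 donor. Coordination number = 4.
A 4d d⁸ ion has a large crystal-field splitting; square planar leaves the high-energy d_{x²−y²} orbital empty and maximises CFSE.

square planar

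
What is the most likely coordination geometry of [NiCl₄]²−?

tetrahedral

Summing ligand charges against the −2 overall charge gives an oxidation state of +2 for nickel.
Group 10 minus oxidation state 2 gives a d⁸ configuration.
With 4 monodentate ligands the coordination number is 4.
Chloride is a weak-field ligand.
With weak-field ligands the CFSE gain from square planar is small, so a 3d d⁸ ion takes the sterically preferred tetrahedral geometry.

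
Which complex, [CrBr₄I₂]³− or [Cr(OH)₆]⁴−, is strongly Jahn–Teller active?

[CrBr₄I₂]³−: Each bromide is −1; each iodide is −1; balancing the −3 overall charge requires Cr(III). Cr sits in group 6, so the d-electron count is 6 − 3 = 3. The d³ configuration leaves the e_g set evenly filled (or empty) — no strong Jahn–Teller driving force.
[Cr(OH)₆]⁴−: Summing ligand charges against the −4 overall charge gives an oxidation state of +2 for chromium. Cr sits in group 6, so the d-electron count is 6 − 2 = 4. Hydroxide is a weak-field ligand for a first-row metal, so the complex is high-spin. The t₂g³e_g¹ (high-spin) configuration has an unevenly filled e_g set; the Jahn–Teller theorem predicts a tetragonal distortion (typically axial elongation) to lift the degeneracy.

[Cr(OH)₆]⁴−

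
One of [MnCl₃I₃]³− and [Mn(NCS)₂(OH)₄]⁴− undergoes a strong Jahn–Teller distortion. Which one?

[MnCl₃I₃]³−

[MnCl₃I₃]³−: Ligand charges: each chloride is −1; each iodide is −1. With an overall charge of −3 the manganese centre must be in the +3 oxidation state. Mn sits in group 7, so the d-electron count is 7 − 3 = 4. Chloride and iodide are weak-field ligands for a first-row metal, so the complex is high-spin. The t₂g³e_g¹ (high-spin) configuration has an unevenly filled e_g set; the Jahn–Teller theorem predicts a tetragonal distortion (typically axial elongation) to lift the degeneracy.
[Mn(NCS)₂(OH)₄]⁴−: Ligand charges: each isothiocyanate is −1; each hydroxide is −1. With an overall charge of −4 the manganese centre must be in the +2 oxidation state. Group 7 minus oxidation state 2 gives a d⁵ configuration. Hydroxide and isothiocyanate are weak-field ligands for a first-row metal, so the complex is high-spin. The d⁵ configuration leaves the e_g set evenly filled (or empty) — no strong Jahn–Teller driving force.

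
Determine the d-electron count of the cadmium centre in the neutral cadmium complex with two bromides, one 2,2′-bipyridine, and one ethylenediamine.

Each bromide is −1; 2,2′-bipyridine is neutral; ethylenediamine is neutral; balancing the 0 overall charge requires Cd(II).
Cadmium is a group-12 element; Cd(II) is therefore d¹⁰.

d10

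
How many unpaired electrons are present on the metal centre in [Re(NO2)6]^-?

2 unpaired electrons

Each nitro (N-bound nitrite) is −1; balancing the −1 overall charge requires Re(V).
Rhenium is a group-7 element; Re(V) is therefore d².
In an octahedral field the d² configuration is t₂g²e_g⁰ (only one arrangement possible), giving 2 unpaired electrons.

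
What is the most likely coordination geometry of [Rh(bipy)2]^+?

square planar

Summing ligand charges against the +1 overall charge gives an oxidation state of +1 for rhodium.
Group 9 minus oxidation state 1 gives a d⁸ configuration.
Counting donor atoms: 2×2,2′-bipyridine (bidentate) → 4 donors. Coordination number = 4.
A 4d d⁸ ion has a large crystal-field splitting; square planar leaves the high-energy d_{x²−y²} orbital empty and maximises CFSE.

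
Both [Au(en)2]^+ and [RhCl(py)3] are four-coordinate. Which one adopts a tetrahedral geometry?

[Au(en)2]^+

For [Au(en)2]^+: Ligand charges: ethylenediamine is neutral. With an overall charge of +1 the gold centre must be in the +1 oxidation state. Au sits in group 11, so the d-electron count is 11 − 1 = 10. A d¹⁰ ion has no crystal-field stabilisation preference between square planar and tetrahedral, so four ligands adopt the sterically favoured tetrahedral geometry. → tetrahedral.
For [RhCl(py)3]: Each chloride is −1; pyridine is neutral; balancing the 0 overall charge requires Rh(I). Rhodium is a group-9 element; Rh(I) is therefore d⁸. A 4d d⁸ ion has a large crystal-field splitting; square planar leaves the high-energy d_{x²−y²} orbital empty and maximises CFSE. → square planar.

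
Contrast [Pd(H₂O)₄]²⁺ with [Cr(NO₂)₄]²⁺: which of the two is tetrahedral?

[Cr(NO₂)₄]²⁺

For [Pd(H₂O)₄]²⁺: Summing ligand charges against the +2 overall charge gives an oxidation state of +2 for palladium. Group 10 minus oxidation state 2 gives a d⁸ configuration. A 4d d⁸ ion has a large crystal-field splitting; square planar leaves the high-energy d_{x²−y²} orbital empty and maximises CFSE. → square planar.
For [Cr(NO₂)₄]²⁺: Each nitro (N-bound nitrite) is −1; balancing the +2 overall charge requires Cr(VI). Chromium is a group-6 element; Cr(VI) is therefore d⁰. A d⁰ ion has no crystal-field stabilisation preference between square planar and tetrahedral, so four ligands adopt the sterically favoured tetrahedral geometry. → tetrahedral.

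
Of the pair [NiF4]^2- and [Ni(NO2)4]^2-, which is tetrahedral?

[NiF4]^2-

For [NiF4]^2-: Each fluoride is −1; balancing the −2 overall charge requires Ni(II). Nickel is a group-10 element; Ni(II) is therefore d⁸. Fluoride is a weak-field ligand. With weak-field ligands the CFSE gain from square planar is small, so a 3d d⁸ ion takes the sterically preferred tetrahedral geometry. → tetrahedral.
For [Ni(NO2)4]^2-: Ligand charges: each nitro (N-bound nitrite) is −1. With an overall charge of −2 the nickel centre must be in the +2 oxidation state. Nickel is a group-10 element; Ni(II) is therefore d⁸. Nitro (N-bound nitrite) is a strong-field ligand (high in the spectrochemical series). A 3d d⁸ ion with strong-field ligands gains enough CFSE to favour square planar over tetrahedral. → square planar.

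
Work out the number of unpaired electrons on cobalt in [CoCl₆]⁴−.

Each chloride is −1; balancing the −4 overall charge requires Co(II).
Cobalt is a group-9 element; Co(II) is therefore d⁷.
The spin state decides the count: Chloride is a weak-field ligand for a first-row metal, so the complex is high-spin.
An octahedral high-spin d⁷ ion is t₂g⁵e_g², giving 3 unpaired electrons.

3 unpaired electrons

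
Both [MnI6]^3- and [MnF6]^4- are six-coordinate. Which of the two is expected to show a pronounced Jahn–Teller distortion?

[MnI6]^3-

[MnI6]^3-: Ligand charges: each iodide is −1. With an overall charge of −3 the manganese centre must be in the +3 oxidation state. Mn sits in group 7, so the d-electron count is 7 − 3 = 4. Iodide is a weak-field ligand for a first-row metal, so the complex is high-spin. The t₂g³e_g¹ (high-spin) configuration has an unevenly filled e_g set; the Jahn–Teller theorem predicts a tetragonal distortion (typically axial elongation) to lift the degeneracy.
[MnF6]^4-: Each fluoride is −1; balancing the −4 overall charge requires Mn(II). Group 7 minus oxidation state 2 gives a d⁵ configuration. Fluoride is a weak-field ligand for a first-row metal, so the complex is high-spin. The d⁵ configuration leaves the e_g set evenly filled (or empty) — no strong Jahn–Teller driving force.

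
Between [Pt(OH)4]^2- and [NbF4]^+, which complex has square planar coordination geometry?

[Pt(OH)4]^2-

For [Pt(OH)4]^2-: Summing ligand charges against the −2 overall charge gives an oxidation state of +2 for platinum. Platinum is a group-10 element; Pt(II) is therefore d⁸. A 5d d⁸ ion has a large crystal-field splitting; square planar leaves the high-energy d_{x²−y²} orbital empty and maximises CFSE. → square planar.
For [NbF4]^+: Ligand charges: each fluoride is −1. With an overall charge of +1 the niobium centre must be in the +5 oxidation state. Nb sits in group 5, so the d-electron count is 5 − 5 = 0. A d⁰ ion has no crystal-field stabilisation preference between square planar and tetrahedral, so four ligands adopt the sterically favoured tetrahedral geometry. → tetrahedral.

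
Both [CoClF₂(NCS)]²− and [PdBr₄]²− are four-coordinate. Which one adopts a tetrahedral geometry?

For [CoClF₂(NCS)]²−: Each chloride is −1; each fluoride is −1; each isothiocyanate is −1; balancing the −2 overall charge requires Co(II). Cobalt is a group-9 element; Co(II) is therefore d⁷. For a high-spin 3d d⁷ ion with weak-field ligands the small Δₜ gives little square-planar CFSE advantage, so four ligands adopt the sterically favoured tetrahedral geometry. → tetrahedral.
For [PdBr₄]²−: Each bromide is −1; balancing the −2 overall charge requires Pd(II). Pd sits in group 10, so the d-electron count is 10 − 2 = 8. A 4d d⁸ ion has a large crystal-field splitting; square planar leaves the high-energy d_{x²−y²} orbital empty and maximises CFSE. → square planar.

[CoClF₂(NCS)]²−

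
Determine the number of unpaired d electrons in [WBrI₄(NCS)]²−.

2

Each bromide is −1; each iodide is −1; each isothiocyanate is −1; balancing the −2 overall charge requires W(IV).
Tungsten is a group-6 element; W(IV) is therefore d².
In an octahedral field the d² configuration is t₂g²e_g⁰ (only one arrangement possible), giving 2 unpaired electrons.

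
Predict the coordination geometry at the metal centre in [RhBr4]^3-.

square planar

Ligand charges: each bromide is −1. With an overall charge of −3 the rhodium centre must be in the +1 oxidation state.
Rh sits in group 9, so the d-electron count is 9 − 1 = 8.
With 4 monodentate ligands the coordination number is 4.
A 4d d⁸ ion has a large crystal-field splitting; square planar leaves the high-energy d_{x²−y²} orbital empty and maximises CFSE.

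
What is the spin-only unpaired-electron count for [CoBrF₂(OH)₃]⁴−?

Ligand charges: each bromide is −1; each fluoride is −1; each hydroxide is −1. With an overall charge of −4 the cobalt centre must be in the +2 oxidation state.
Group 9 minus oxidation state 2 gives a d⁷ configuration.
The spin state decides the count: Bromide, fluoride, and hydroxide are weak-field ligands for a first-row metal, so the complex is high-spin.
An octahedral high-spin d⁷ ion is t₂g⁵e_g², giving 3 unpaired electrons.

3 unpaired electrons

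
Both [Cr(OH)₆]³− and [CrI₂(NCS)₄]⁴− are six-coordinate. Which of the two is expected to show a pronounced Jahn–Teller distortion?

[CrI₂(NCS)₄]⁴−

[Cr(OH)₆]³−: Ligand charges: each hydroxide is −1. With an overall charge of −3 the chromium centre must be in the +3 oxidation state. Chromium is a group-6 element; Cr(III) is therefore d³. The d³ configuration leaves the e_g set evenly filled (or empty) — no strong Jahn–Teller driving force.
[CrI₂(NCS)₄]⁴−: Ligand charges: each iodide is −1; each isothiocyanate is −1. With an overall charge of −4 the chromium centre must be in the +2 oxidation state. Cr sits in group 6, so the d-electron count is 6 − 2 = 4. Iodide and isothiocyanate are weak-field ligands for a first-row metal, so the complex is high-spin. The t₂g³e_g¹ (high-spin) configuration has an unevenly filled e_g set; the Jahn–Teller theorem predicts a tetragonal distortion (typically axial elongation) to lift the degeneracy.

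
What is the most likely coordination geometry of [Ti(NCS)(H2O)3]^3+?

Ligand charges: each isothiocyanate is −1; water is neutral. With an overall charge of +3 the titanium centre must be in the +4 oxidation state.
Ti sits in group 4, so the d-electron count is 4 − 4 = 0.
Coordination number: 4.
A d⁰ ion has no crystal-field stabilisation preference between square planar and tetrahedral, so four ligands adopt the sterically favoured tetrahedral geometry.

tetrahedral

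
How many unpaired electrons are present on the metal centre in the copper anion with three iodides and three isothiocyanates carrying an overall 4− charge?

Each iodide is −1; each isothiocyanate is −1; balancing the −4 overall charge requires Cu(II).
Group 11 minus oxidation state 2 gives a d⁹ configuration.
In an octahedral field the d⁹ configuration is t₂g⁶e_g³ (only one arrangement possible), giving 1 unpaired electron.

1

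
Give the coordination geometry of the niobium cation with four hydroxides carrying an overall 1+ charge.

tetrahedral

Summing ligand charges against the +1 overall charge gives an oxidation state of +5 for niobium.
Niobium is a group-5 element; Nb(V) is therefore d⁰.
Coordination number: 4.
A d⁰ ion has no crystal-field stabilisation preference between square planar and tetrahedral, so four ligands adopt the sterically favoured tetrahedral geometry.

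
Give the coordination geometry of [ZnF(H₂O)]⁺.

Summing ligand charges against the +1 overall charge gives an oxidation state of +2 for zinc.
Group 12 minus oxidation state 2 gives a d¹⁰ configuration.
With 2 monodentate ligands the coordination number is 2.
A d¹⁰ ion with only two ligands adopts a linear arrangement (sp hybridisation; no CFSE preference).

linear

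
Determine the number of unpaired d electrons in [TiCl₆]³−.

1

Each chloride is −1; balancing the −3 overall charge requires Ti(III).
Group 4 minus oxidation state 3 gives a d¹ configuration.
In an octahedral field the d¹ configuration is t₂g¹e_g⁰ (only one arrangement possible), giving 1 unpaired electron.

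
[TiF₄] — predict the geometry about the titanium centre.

tetrahedral

Ligand charges: each fluoride is −1. With an overall charge of 0 the titanium centre must be in the +4 oxidation state.
Titanium is a group-4 element; Ti(IV) is therefore d⁰.
Coordination number: 4.
A d⁰ ion has no crystal-field stabilisation preference between square planar and tetrahedral, so four ligands adopt the sterically favoured tetrahedral geometry.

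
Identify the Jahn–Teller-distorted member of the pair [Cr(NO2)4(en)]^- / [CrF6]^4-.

[Cr(NO2)4(en)]^-: Each nitro (N-bound nitrite) is −1; ethylenediamine is neutral; balancing the −1 overall charge requires Cr(III). Cr sits in group 6, so the d-electron count is 6 − 3 = 3. The d³ configuration leaves the e_g set evenly filled (or empty) — no strong Jahn–Teller driving force.
[CrF6]^4-: Summing ligand charges against the −4 overall charge gives an oxidation state of +2 for chromium. Group 6 minus oxidation state 2 gives a d⁴ configuration. Fluoride is a weak-field ligand for a first-row metal, so the complex is high-spin. The t₂g³e_g¹ (high-spin) configuration has an unevenly filled e_g set; the Jahn–Teller theorem predicts a tetragonal distortion (typically axial elongation) to lift the degeneracy.

[CrF6]^4-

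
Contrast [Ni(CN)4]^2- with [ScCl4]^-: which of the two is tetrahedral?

[ScCl4]^-

For [Ni(CN)4]^2-: Each cyanide is −1; balancing the −2 overall charge requires Ni(II). Ni sits in group 10, so the d-electron count is 10 − 2 = 8. Cyanide is a strong-field ligand (high in the spectrochemical series). A 3d d⁸ ion with strong-field ligands gains enough CFSE to favour square planar over tetrahedral. → square planar.
For [ScCl4]^-: Each chloride is −1; balancing the −1 overall charge requires Sc(III). Group 3 minus oxidation state 3 gives a d⁰ configuration. A d⁰ ion has no crystal-field stabilisation preference between square planar and tetrahedral, so four ligands adopt the sterically favoured tetrahedral geometry. → tetrahedral.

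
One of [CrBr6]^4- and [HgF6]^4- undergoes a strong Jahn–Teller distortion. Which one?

[CrBr6]^4-: Summing ligand charges against the −4 overall charge gives an oxidation state of +2 for chromium. Cr sits in group 6, so the d-electron count is 6 − 2 = 4. Bromide is a weak-field ligand for a first-row metal, so the complex is high-spin. The t₂g³e_g¹ (high-spin) configuration has an unevenly filled e_g set; the Jahn–Teller theorem predicts a tetragonal distortion (typically axial elongation) to lift the degeneracy.
[HgF6]^4-: Each fluoride is −1; balancing the −4 overall charge requires Hg(II). Hg sits in group 12, so the d-electron count is 12 − 2 = 10. The d¹⁰ configuration leaves the e_g set evenly filled (or empty) — no strong Jahn–Teller driving force.

[CrBr6]^4-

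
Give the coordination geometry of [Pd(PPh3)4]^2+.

square planar

Summing ligand charges against the +2 overall charge gives an oxidation state of +2 for palladium.
Palladium is a group-10 element; Pd(II) is therefore d⁸.
Coordination number: 4.
A 4d d⁸ ion has a large crystal-field splitting; square planar leaves the high-energy d_{x²−y²} orbital empty and maximises CFSE.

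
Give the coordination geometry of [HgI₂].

linear

Ligand charges: each iodide is −1. With an overall charge of 0 the mercury centre must be in the +2 oxidation state.
Mercury is a group-12 element; Hg(II) is therefore d¹⁰.
With 2 monodentate ligands the coordination number is 2.
A d¹⁰ ion with only two ligands adopts a linear arrangement (sp hybridisation; no CFSE preference).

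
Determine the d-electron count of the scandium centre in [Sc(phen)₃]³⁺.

1,10-phenanthroline is neutral; balancing the +3 overall charge requires Sc(III).
Sc sits in group 3, so the d-electron count is 3 − 3 = 0.

d⁰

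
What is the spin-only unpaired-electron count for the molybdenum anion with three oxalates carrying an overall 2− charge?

2 unpaired electrons

Summing ligand charges against the −2 overall charge gives an oxidation state of +4 for molybdenum.
Group 6 minus oxidation state 4 gives a d² configuration.
Counting donor atoms: 3×oxalate (bidentate) → 6 donors. Coordination number = 6.
In an octahedral field the d² configuration is t₂g²e_g⁰ (only one arrangement possible), giving 2 unpaired electrons.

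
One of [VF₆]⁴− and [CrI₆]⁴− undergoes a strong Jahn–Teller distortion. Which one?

[CrI₆]⁴−

[VF₆]⁴−: Each fluoride is −1; balancing the −4 overall charge requires V(II). Group 5 minus oxidation state 2 gives a d³ configuration. The d³ configuration leaves the e_g set evenly filled (or empty) — no strong Jahn–Teller driving force.
[CrI₆]⁴−: Summing ligand charges against the −4 overall charge gives an oxidation state of +2 for chromium. Chromium is a group-6 element; Cr(II) is therefore d⁴. Iodide is a weak-field ligand for a first-row metal, so the complex is high-spin. The t₂g³e_g¹ (high-spin) configuration has an unevenly filled e_g set; the Jahn–Teller theorem predicts a tetragonal distortion (typically axial elongation) to lift the degeneracy.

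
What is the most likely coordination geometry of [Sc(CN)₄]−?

tetrahedral

Each cyanide is −1; balancing the −1 overall charge requires Sc(III).
Sc sits in group 3, so the d-electron count is 3 − 3 = 0.
Coordination number: 4.
A d⁰ ion has no crystal-field stabilisation preference between square planar and tetrahedral, so four ligands adopt the sterically favoured tetrahedral geometry.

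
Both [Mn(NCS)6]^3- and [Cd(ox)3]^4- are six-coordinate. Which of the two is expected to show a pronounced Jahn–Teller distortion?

[Mn(NCS)6]^3-

[Mn(NCS)6]^3-: Summing ligand charges against the −3 overall charge gives an oxidation state of +3 for manganese. Mn sits in group 7, so the d-electron count is 7 − 3 = 4. Isothiocyanate is a weak-field ligand for a first-row metal, so the complex is high-spin. The t₂g³e_g¹ (high-spin) configuration has an unevenly filled e_g set; the Jahn–Teller theorem predicts a tetragonal distortion (typically axial elongation) to lift the degeneracy.
[Cd(ox)3]^4-: Each oxalate is −2; balancing the −4 overall charge requires Cd(II). Cd sits in group 12, so the d-electron count is 12 − 2 = 10. The d¹⁰ configuration leaves the e_g set evenly filled (or empty) — no strong Jahn–Teller driving force.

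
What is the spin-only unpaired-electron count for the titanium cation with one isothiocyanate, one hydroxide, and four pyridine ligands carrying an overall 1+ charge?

Ligand charges: each isothiocyanate is −1; each hydroxide is −1; pyridine is neutral. With an overall charge of +1 the titanium centre must be in the +3 oxidation state.
Ti sits in group 4, so the d-electron count is 4 − 3 = 1.
In an octahedral field the d¹ configuration is t₂g¹e_g⁰ (only one arrangement possible), giving 1 unpaired electron.

1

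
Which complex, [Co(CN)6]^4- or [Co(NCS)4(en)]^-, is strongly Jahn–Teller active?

[Co(CN)6]^4-

[Co(CN)6]^4-: Ligand charges: each cyanide is −1. With an overall charge of −4 the cobalt centre must be in the +2 oxidation state. Co sits in group 9, so the d-electron count is 9 − 2 = 7. Cyanide is a strong-field ligand (high in the spectrochemical series) for a first-row metal, so the complex is low-spin. The t₂g⁶e_g¹ (low-spin) configuration has an unevenly filled e_g set; the Jahn–Teller theorem predicts a tetragonal distortion (typically axial elongation) to lift the degeneracy.
[Co(NCS)4(en)]^-: Each isothiocyanate is −1; ethylenediamine is neutral; balancing the −1 overall charge requires Co(III). Cobalt is a group-9 element; Co(III) is therefore d⁶. Co(III) has an exceptionally large octahedral splitting and is low-spin with essentially every ligand except fluoride. The d⁶ configuration leaves the e_g set evenly filled (or empty) — no strong Jahn–Teller driving force.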